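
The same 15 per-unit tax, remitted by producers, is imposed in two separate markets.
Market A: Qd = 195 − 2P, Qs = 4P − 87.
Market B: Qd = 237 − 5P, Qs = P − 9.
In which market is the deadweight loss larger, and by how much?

Market A: pre-tax P* = 47, Q* = 101; post-tax Q = 81; deadweight loss = 150.
Market B: pre-tax P* = 41, Q* = 32; post-tax Q = 19.5; deadweight loss = 93.75.
Difference: 150 vs 93.75 → market A is larger by 56.25.

Market A, by 56.25.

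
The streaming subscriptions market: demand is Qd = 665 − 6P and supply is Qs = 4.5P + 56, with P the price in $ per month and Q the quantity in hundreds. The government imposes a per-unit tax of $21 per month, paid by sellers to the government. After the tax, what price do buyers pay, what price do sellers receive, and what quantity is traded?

Buyers pay $67; sellers receive $46; quantity = 263.

Without the tax, 665 − 6P = 4.5P + 56 gives 10.5P = 609, so P* = $58 and Q* = 317.
With the tax collected from sellers, supply shifts: Qs = 4.5(P − 21) + 56.
New equilibrium: buyers pay $67, sellers receive $46, Q = 263. (Wedge: Pb − Ps = 21.)
The less price-elastic side of the market bears the larger share of a per-unit tax.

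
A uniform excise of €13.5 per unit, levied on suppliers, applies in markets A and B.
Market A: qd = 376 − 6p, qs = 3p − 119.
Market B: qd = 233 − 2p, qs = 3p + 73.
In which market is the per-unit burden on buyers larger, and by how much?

Market B, by €3.6.

Market A: pre-tax p* = €55, q* = 46; post-tax q = 19; per-unit burden on buyers = €4.5.
Market B: pre-tax p* = €32, q* = 169; post-tax q = 152.8; per-unit burden on buyers = €8.1.
Difference: €4.5 vs €8.1 → market B is larger by €3.6.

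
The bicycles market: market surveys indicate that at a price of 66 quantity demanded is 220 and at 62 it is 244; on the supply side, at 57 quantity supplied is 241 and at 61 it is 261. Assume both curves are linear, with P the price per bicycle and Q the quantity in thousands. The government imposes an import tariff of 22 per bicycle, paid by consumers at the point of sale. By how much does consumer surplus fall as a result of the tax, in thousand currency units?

Consumer surplus falls by 2260 thousand.

Demand slope: (244 − 220)/(62 − 66) = -6, so Qd = 616 − 6P.
Supply slope: (261 − 241)/(61 − 57) = 5, so Qs = 5P − 44.
Without the tax, 616 − 6P = 5P − 44 gives 11P = 660, so P* = 60 and Q* = 256.
With the tax collected from consumers, demand (in seller-price terms) shifts: Qd = 616 − 6(P + 22).
New equilibrium: consumers pay 70, producers receive 48, Q = 196. (Wedge: Pb − Ps = 22.)
ΔCS is the trapezoid between Q = 196 and Q = 256 of height 10: ½ · (256 + 196) · 10 = 2260.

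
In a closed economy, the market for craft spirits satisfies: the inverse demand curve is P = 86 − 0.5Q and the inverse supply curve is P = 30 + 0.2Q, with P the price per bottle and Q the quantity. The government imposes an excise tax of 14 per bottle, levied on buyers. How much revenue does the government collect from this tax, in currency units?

Rewrite in direct form: Qd = 172 − 2P and Qs = 5P − 150.
Before the tax: set 172 − 2P = 5P − 150 → P* = 46, Q* = 80.
With the tax collected from buyers, demand (in seller-price terms) shifts: Qd = 172 − 2(P + 14).
Solving gives Q = 60 with buyers paying 56 and producers receiving 42 (the 14 wedge).
Revenue = t · Q = 14 · 60 = 840.

Tax revenue = 840.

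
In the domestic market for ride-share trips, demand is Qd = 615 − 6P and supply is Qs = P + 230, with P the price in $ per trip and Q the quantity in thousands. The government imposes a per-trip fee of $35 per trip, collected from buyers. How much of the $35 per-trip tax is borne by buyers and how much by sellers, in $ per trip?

Buyers bear $5 per trip; sellers bear $30 per trip.

Before the tax: set 615 − 6P = P + 230 → P* = $55, Q* = 285.
With the tax collected from buyers, demand (in seller-price terms) shifts: Qd = 615 − 6(P + 35).
Solving gives Q = 255 with buyers paying $60 and sellers receiving $25 (the $35 wedge).
Burden on buyers: $5; on sellers: $30. (They sum to $35.)
The less price-elastic side of the market bears the larger share of a per-unit tax.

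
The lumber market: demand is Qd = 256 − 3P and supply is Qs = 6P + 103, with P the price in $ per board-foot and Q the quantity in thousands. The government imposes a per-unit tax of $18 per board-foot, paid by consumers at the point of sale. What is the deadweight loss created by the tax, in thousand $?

Without the tax, 256 − 3P = 6P + 103 gives 9P = 153, so P* = $17 and Q* = 205.
With the tax collected from consumers, demand (in seller-price terms) shifts: Qd = 256 − 3(P + 18).
New equilibrium: consumers pay $29, producers receive $11, Q = 169. (Wedge: Pb − Ps = 18.)
Quantity falls by |ΔQ| = |205 − 169| = 36.
DWL = ½ · t · |ΔQ| = ½ · 18 · 36 = $324.

Deadweight loss = $324 thousand.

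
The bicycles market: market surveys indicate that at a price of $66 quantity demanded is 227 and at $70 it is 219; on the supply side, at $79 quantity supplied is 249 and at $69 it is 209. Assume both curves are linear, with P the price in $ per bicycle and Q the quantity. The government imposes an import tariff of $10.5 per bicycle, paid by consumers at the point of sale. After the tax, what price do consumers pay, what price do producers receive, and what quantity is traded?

Consumers pay $78; producers receive $67.5; quantity = 203.

Demand slope: (219 − 227)/(70 − 66) = -2, so Qd = 359 − 2P.
Supply slope: (209 − 249)/(69 − 79) = 4, so Qs = 4P − 67.
Before the tax: set 359 − 2P = 4P − 67 → P* = $71, Q* = 217.
With the tax collected from consumers, demand (in seller-price terms) shifts: Qd = 359 − 2(P + 10.5).
Solving gives Q = 203 with consumers paying $78 and producers receiving $67.5 (the $10.5 wedge).
The less price-elastic side of the market bears the larger share of a per-unit tax.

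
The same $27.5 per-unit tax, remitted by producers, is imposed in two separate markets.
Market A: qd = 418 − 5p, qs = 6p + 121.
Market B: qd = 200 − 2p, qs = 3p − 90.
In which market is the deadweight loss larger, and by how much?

Market A, by $577.5.

Market A: pre-tax p* = $27, q* = 283; post-tax q = 208; deadweight loss = $1031.25.
Market B: pre-tax p* = $58, q* = 84; post-tax q = 51; deadweight loss = $453.75.
Difference: $1031.25 vs $453.75 → market A is larger by $577.5.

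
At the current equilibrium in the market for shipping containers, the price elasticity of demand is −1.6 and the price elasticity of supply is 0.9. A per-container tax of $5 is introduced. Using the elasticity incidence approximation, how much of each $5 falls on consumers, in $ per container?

Incidence ratio: consumers' share ≈ εs / (εs + |εd|) = 0.9 / (0.9 + 1.6) = 0.36.
So consumers bear ≈ 0.36 × $5 = $1.8; suppliers bear $3.2.

Consumers bear ≈ $1.8 per container.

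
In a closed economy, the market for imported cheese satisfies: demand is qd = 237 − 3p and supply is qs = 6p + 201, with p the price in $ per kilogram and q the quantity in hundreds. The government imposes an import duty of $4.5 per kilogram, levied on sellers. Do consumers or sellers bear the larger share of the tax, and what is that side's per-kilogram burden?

Consumers bear the larger share: $3 per kilogram.

Before the tax: set 237 − 3p = 6p + 201 → p* = $4, q* = 225.
With the tax collected from sellers, supply shifts: qs = 6(p − 4.5) + 201.
New equilibrium: consumers pay $7, sellers receive $2.5, q = 216. (Wedge: pb − ps = 4.5.)
Per-kilogram burden: consumers $3, sellers $1.5.
Consumers take the larger share because demand is less price-elastic here (demand slope 3 vs supply slope 6).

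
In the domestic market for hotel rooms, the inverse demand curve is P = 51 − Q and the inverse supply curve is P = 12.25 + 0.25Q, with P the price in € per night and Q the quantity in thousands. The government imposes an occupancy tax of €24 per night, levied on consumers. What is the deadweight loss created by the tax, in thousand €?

Deadweight loss = €230.4 thousand.

Rewrite in direct form: Qd = 51 − P and Qs = 4P − 49.
Before the tax: set 51 − P = 4P − 49 → P* = €20, Q* = 31.
With the tax collected from consumers, demand (in seller-price terms) shifts: Qd = 51 − (P + 24).
Solving gives Q = 11.8 with consumers paying €39.2 and sellers receiving €15.2 (the €24 wedge).
Quantity falls by |ΔQ| = |31 − 11.8| = 19.2.
DWL = ½ · t · |ΔQ| = ½ · 24 · 19.2 = €230.4.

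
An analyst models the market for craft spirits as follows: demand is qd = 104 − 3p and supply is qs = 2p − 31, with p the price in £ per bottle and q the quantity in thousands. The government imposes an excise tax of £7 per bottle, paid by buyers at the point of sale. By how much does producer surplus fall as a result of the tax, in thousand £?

Producer surplus falls by £78.96 thousand.

Without the tax, 104 − 3p = 2p − 31 gives 5p = 135, so p* = £27 and q* = 23.
With the tax collected from buyers, demand (in seller-price terms) shifts: qd = 104 − 3(p + 7).
New equilibrium: buyers pay £29.8, suppliers receive £22.8, q = 14.6. (Wedge: pb − ps = 7.)
ΔPS is the trapezoid between Q = 14.6 and Q = 23 of height £4.2: ½ · (23 + 14.6) · 4.2 = £78.96.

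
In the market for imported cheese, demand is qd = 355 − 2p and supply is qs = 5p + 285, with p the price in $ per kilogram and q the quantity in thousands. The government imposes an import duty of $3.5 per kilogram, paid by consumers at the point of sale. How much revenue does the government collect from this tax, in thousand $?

Tax revenue = $1155 thousand.

Without the tax, 355 − 2p = 5p + 285 gives 7p = 70, so p* = $10 and q* = 335.
With the tax collected from consumers, demand (in seller-price terms) shifts: qd = 355 − 2(p + 3.5).
Solving gives q = 330 with consumers paying $12.5 and producers receiving $9 (the $3.5 wedge).
Revenue = t · Q = 3.5 · 330 = $1155.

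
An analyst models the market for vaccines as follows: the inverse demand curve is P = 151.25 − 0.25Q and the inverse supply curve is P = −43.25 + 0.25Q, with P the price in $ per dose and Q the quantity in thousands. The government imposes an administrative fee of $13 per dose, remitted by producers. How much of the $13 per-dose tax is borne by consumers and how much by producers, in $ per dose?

Inverting to Q(P) form: Qd = 605 − 4P; Qs = 4P + 173.
Without the tax, 605 − 4P = 4P + 173 gives 8P = 432, so P* = $54 and Q* = 389.
With the tax collected from producers, supply shifts: Qs = 4(P − 13) + 173.
New equilibrium: consumers pay $60.5, producers receive $47.5, Q = 363. (Wedge: Pb − Ps = 13.)
Burden on consumers: $6.5; on producers: $6.5. (They sum to $13.)

Consumers bear $6.5 per dose; producers bear $6.5 per dose.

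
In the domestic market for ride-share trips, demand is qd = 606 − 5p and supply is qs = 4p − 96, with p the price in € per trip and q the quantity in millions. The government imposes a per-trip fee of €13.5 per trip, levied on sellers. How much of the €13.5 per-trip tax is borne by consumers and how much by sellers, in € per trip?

Consumers bear €6 per trip; sellers bear €7.5 per trip.

Before the tax: set 606 − 5p = 4p − 96 → p* = €78, q* = 216.
With the tax collected from sellers, supply shifts: qs = 4(p − 13.5) − 96.
Solving gives q = 186 with consumers paying €84 and sellers receiving €70.5 (the €13.5 wedge).
Burden on consumers: €6; on sellers: €7.5. (They sum to €13.5.)
The less price-elastic side of the market bears the larger share of a per-unit tax.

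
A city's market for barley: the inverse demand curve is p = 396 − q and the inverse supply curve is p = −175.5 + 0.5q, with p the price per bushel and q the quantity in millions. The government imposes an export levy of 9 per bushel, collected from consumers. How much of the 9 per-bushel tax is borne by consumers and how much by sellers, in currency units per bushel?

Consumers bear 6 per bushel; sellers bear 3 per bushel.

Rewrite in direct form: qd = 396 − p and qs = 2p + 351.
Without the tax, 396 − p = 2p + 351 gives 3p = 45, so p* = 15 and q* = 381.
With the tax collected from consumers, demand (in seller-price terms) shifts: qd = 396 − (p + 9).
New equilibrium: consumers pay 21, sellers receive 12, q = 375. (Wedge: pb − ps = 9.)
Burden on consumers: 6; on sellers: 3. (They sum to 9.)
The less price-elastic side of the market bears the larger share of a per-unit tax.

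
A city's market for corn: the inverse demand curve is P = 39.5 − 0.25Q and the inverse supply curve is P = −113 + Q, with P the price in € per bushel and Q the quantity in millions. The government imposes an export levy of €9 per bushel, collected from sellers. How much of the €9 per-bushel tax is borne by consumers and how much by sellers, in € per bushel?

Consumers bear €1.8 per bushel; sellers bear €7.2 per bushel.

Rewrite in direct form: Qd = 158 − 4P and Qs = P + 113.
Before the tax: set 158 − 4P = P + 113 → P* = €9, Q* = 122.
With the tax collected from sellers, supply shifts: Qs = (P − 9) + 113.
Solving gives Q = 114.8 with consumers paying €10.8 and sellers receiving €1.8 (the €9 wedge).
Burden on consumers: €1.8; on sellers: €7.2. (They sum to €9.)
The less price-elastic side of the market bears the larger share of a per-unit tax.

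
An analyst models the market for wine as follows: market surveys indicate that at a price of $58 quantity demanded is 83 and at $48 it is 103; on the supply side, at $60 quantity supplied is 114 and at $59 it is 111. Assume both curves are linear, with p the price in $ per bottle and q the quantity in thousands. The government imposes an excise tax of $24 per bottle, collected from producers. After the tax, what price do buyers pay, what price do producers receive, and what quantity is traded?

Buyers pay $67.4; producers receive $43.4; quantity = 64.2.

Demand slope: (103 − 83)/(48 − 58) = -2, so qd = 199 − 2p.
Supply slope: (111 − 114)/(59 − 60) = 3, so qs = 3p − 66.
Without the tax, 199 − 2p = 3p − 66 gives 5p = 265, so p* = $53 and q* = 93.
With the tax collected from producers, supply shifts: qs = 3(p − 24) − 66.
Solving gives q = 64.2 with buyers paying $67.4 and producers receiving $43.4 (the $24 wedge).
The less price-elastic side of the market bears the larger share of a per-unit tax.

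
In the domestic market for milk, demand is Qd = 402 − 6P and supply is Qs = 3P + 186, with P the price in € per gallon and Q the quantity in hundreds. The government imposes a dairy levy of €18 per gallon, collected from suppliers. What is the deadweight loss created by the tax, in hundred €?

Deadweight loss = €324 hundred.

Before the tax: set 402 − 6P = 3P + 186 → P* = €24, Q* = 258.
With the tax collected from suppliers, supply shifts: Qs = 3(P − 18) + 186.
New equilibrium: buyers pay €30, suppliers receive €12, Q = 222. (Wedge: Pb − Ps = 18.)
Quantity falls by |ΔQ| = |258 − 222| = 36.
DWL = ½ · t · |ΔQ| = ½ · 18 · 36 = €324.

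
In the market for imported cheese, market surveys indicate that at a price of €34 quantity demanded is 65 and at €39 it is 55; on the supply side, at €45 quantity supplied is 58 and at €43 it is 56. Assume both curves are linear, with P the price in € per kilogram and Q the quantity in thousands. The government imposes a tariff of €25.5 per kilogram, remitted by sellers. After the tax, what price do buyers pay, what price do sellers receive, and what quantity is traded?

Buyers pay €48.5; sellers receive €23; quantity = 36.

Demand slope: (55 − 65)/(39 − 34) = -2, so Qd = 133 − 2P.
Supply slope: (56 − 58)/(43 − 45) = 1, so Qs = P + 13.
Before the tax: set 133 − 2P = P + 13 → P* = €40, Q* = 53.
With the tax collected from sellers, supply shifts: Qs = (P − 25.5) + 13.
New equilibrium: buyers pay €48.5, sellers receive €23, Q = 36. (Wedge: Pb − Ps = 25.5.)
The less price-elastic side of the market bears the larger share of a per-unit tax.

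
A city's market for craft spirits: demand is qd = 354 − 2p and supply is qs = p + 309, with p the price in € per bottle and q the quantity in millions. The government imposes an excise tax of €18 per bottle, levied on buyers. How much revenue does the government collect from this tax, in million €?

Tax revenue = €5616 million.

Without the tax, 354 − 2p = p + 309 gives 3p = 45, so p* = €15 and q* = 324.
With the tax collected from buyers, demand (in seller-price terms) shifts: qd = 354 − 2(p + 18).
Solving gives q = 312 with buyers paying €21 and producers receiving €3 (the €18 wedge).
Revenue = t · Q = 18 · 312 = €5616.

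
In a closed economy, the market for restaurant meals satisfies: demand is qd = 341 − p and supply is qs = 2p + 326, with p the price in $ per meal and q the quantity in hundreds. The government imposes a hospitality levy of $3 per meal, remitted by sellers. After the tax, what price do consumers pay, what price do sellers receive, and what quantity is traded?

Without the tax, 341 − p = 2p + 326 gives 3p = 15, so p* = $5 and q* = 336.
With the tax collected from sellers, supply shifts: qs = 2(p − 3) + 326.
Solving gives q = 334 with consumers paying $7 and sellers receiving $4 (the $3 wedge).

Consumers pay $7; sellers receive $4; quantity = 334.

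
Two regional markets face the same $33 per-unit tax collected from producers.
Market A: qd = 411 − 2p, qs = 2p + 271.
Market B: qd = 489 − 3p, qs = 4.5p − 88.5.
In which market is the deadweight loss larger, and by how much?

Market A: pre-tax p* = $35, q* = 341; post-tax q = 308; deadweight loss = $544.5.
Market B: pre-tax p* = $77, q* = 258; post-tax q = 198.6; deadweight loss = $980.1.
Difference: $544.5 vs $980.1 → market B is larger by $435.6.

Market B, by $435.6.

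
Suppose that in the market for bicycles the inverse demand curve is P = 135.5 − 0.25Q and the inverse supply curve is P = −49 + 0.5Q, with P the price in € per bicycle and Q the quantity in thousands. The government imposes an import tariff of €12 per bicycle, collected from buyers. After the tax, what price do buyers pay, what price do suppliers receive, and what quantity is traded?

Rewrite in direct form: Qd = 542 − 4P and Qs = 2P + 98.
Without the tax, 542 − 4P = 2P + 98 gives 6P = 444, so P* = €74 and Q* = 246.
With the tax collected from buyers, demand (in seller-price terms) shifts: Qd = 542 − 4(P + 12).
New equilibrium: buyers pay €78, suppliers receive €66, Q = 230. (Wedge: Pb − Ps = 12.)
The less price-elastic side of the market bears the larger share of a per-unit tax.

Buyers pay €78; suppliers receive €66; quantity = 230.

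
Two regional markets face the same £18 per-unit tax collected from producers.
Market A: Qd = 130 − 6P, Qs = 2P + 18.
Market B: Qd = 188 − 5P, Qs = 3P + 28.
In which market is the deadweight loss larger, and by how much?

Market A: pre-tax P* = £14, Q* = 46; post-tax Q = 19; deadweight loss = £243.
Market B: pre-tax P* = £20, Q* = 88; post-tax Q = 54.25; deadweight loss = £303.75.
Difference: £243 vs £303.75 → market B is larger by £60.75.

Market B, by £60.75.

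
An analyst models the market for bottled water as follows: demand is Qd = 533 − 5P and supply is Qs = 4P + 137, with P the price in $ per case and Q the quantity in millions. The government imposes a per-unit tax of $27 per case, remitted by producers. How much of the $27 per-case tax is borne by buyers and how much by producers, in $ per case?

Without the tax, 533 − 5P = 4P + 137 gives 9P = 396, so P* = $44 and Q* = 313.
With the tax collected from producers, supply shifts: Qs = 4(P − 27) + 137.
Solving gives Q = 253 with buyers paying $56 and producers receiving $29 (the $27 wedge).
Burden on buyers: $12; on producers: $15. (They sum to $27.)

Buyers bear $12 per case; producers bear $15 per case.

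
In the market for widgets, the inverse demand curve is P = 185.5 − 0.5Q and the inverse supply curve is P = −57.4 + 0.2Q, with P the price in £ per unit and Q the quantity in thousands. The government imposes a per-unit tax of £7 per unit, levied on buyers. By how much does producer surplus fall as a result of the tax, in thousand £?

Producer surplus falls by £684 thousand.

Inverting to Q(P) form: Qd = 371 − 2P; Qs = 5P + 287.
Before the tax: set 371 − 2P = 5P + 287 → P* = £12, Q* = 347.
With the tax collected from buyers, demand (in seller-price terms) shifts: Qd = 371 − 2(P + 7).
Solving gives Q = 337 with buyers paying £17 and sellers receiving £10 (the £7 wedge).
ΔPS is the trapezoid between Q = 337 and Q = 347 of height £2: ½ · (347 + 337) · 2 = £684.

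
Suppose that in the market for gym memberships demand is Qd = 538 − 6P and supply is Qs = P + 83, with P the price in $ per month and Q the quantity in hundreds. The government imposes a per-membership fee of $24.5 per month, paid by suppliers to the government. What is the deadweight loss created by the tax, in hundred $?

Deadweight loss = $257.25 hundred.

Before the tax: set 538 − 6P = P + 83 → P* = $65, Q* = 148.
With the tax collected from suppliers, supply shifts: Qs = (P − 24.5) + 83.
Solving gives Q = 127 with consumers paying $68.5 and suppliers receiving $44 (the $24.5 wedge).
Quantity falls by |ΔQ| = |148 − 127| = 21.
DWL = ½ · t · |ΔQ| = ½ · 24.5 · 21 = $257.25.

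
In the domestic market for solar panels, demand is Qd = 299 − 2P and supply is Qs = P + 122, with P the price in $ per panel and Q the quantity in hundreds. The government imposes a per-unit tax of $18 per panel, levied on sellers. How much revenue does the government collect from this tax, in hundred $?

Before the tax: set 299 − 2P = P + 122 → P* = $59, Q* = 181.
With the tax collected from sellers, supply shifts: Qs = (P − 18) + 122.
Solving gives Q = 169 with consumers paying $65 and sellers receiving $47 (the $18 wedge).
Revenue = t · Q = 18 · 169 = $3042.

Tax revenue = $3042 hundred.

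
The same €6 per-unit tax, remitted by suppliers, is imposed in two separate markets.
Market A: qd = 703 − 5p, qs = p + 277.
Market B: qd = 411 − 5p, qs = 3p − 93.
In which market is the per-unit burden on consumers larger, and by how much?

Market B, by €1.25.

Market A: pre-tax p* = €71, q* = 348; post-tax q = 343; per-unit burden on consumers = €1.
Market B: pre-tax p* = €63, q* = 96; post-tax q = 84.75; per-unit burden on consumers = €2.25.
Difference: €1 vs €2.25 → market B is larger by €1.25.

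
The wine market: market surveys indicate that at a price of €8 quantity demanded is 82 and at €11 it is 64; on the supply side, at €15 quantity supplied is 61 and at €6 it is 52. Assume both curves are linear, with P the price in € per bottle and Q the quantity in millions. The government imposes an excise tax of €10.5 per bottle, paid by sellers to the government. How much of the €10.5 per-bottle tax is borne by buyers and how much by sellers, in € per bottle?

Buyers bear €1.5 per bottle; sellers bear €9 per bottle.

Demand slope: (64 − 82)/(11 − 8) = -6, so Qd = 130 − 6P.
Supply slope: (52 − 61)/(6 − 15) = 1, so Qs = P + 46.
Without the tax, 130 − 6P = P + 46 gives 7P = 84, so P* = €12 and Q* = 58.
With the tax collected from sellers, supply shifts: Qs = (P − 10.5) + 46.
Solving gives Q = 49 with buyers paying €13.5 and sellers receiving €3 (the €10.5 wedge).
Burden on buyers: €1.5; on sellers: €9. (They sum to €10.5.)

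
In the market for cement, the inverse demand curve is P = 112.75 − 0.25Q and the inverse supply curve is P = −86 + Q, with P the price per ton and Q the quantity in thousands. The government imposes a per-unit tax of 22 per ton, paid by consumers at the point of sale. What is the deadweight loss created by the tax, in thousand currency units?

Deadweight loss = 193.6 thousand.

Inverting to Q(P) form: Qd = 451 − 4P; Qs = P + 86.
Without the tax, 451 − 4P = P + 86 gives 5P = 365, so P* = 73 and Q* = 159.
With the tax collected from consumers, demand (in seller-price terms) shifts: Qd = 451 − 4(P + 22).
Solving gives Q = 141.4 with consumers paying 77.4 and suppliers receiving 55.4 (the 22 wedge).
Quantity falls by |ΔQ| = |159 − 141.4| = 17.6.
DWL = ½ · t · |ΔQ| = ½ · 22 · 17.6 = 193.6.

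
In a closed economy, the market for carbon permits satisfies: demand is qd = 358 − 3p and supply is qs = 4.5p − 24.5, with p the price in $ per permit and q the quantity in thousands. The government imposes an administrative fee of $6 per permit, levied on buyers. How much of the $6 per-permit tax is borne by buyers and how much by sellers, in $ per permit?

Buyers bear $3.6 per permit; sellers bear $2.4 per permit.

Before the tax: set 358 − 3p = 4.5p − 24.5 → p* = $51, q* = 205.
With the tax collected from buyers, demand (in seller-price terms) shifts: qd = 358 − 3(p + 6).
New equilibrium: buyers pay $54.6, sellers receive $48.6, q = 194.2. (Wedge: pb − ps = 6.)
Burden on buyers: $3.6; on sellers: $2.4. (They sum to $6.)
The less price-elastic side of the market bears the larger share of a per-unit tax.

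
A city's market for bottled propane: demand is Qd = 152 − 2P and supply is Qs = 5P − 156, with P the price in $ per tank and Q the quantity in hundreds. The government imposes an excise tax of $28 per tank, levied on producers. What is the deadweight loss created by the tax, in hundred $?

Before the tax: set 152 − 2P = 5P − 156 → P* = $44, Q* = 64.
With the tax collected from producers, supply shifts: Qs = 5(P − 28) − 156.
Solving gives Q = 24 with buyers paying $64 and producers receiving $36 (the $28 wedge).
Quantity falls by |ΔQ| = |64 − 24| = 40.
DWL = ½ · t · |ΔQ| = ½ · 28 · 40 = $560.

Deadweight loss = $560 hundred.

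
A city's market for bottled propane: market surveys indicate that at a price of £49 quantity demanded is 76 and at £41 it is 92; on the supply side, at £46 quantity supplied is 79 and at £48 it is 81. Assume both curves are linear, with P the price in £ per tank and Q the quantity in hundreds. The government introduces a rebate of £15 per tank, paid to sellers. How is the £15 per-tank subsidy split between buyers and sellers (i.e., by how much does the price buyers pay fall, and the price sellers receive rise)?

Demand slope: (92 − 76)/(41 − 49) = -2, so Qd = 174 − 2P.
Supply slope: (81 − 79)/(48 − 46) = 1, so Qs = P + 33.
Without the subsidy, 174 − 2P = P + 33 gives 3P = 141, so P* = £47 and Q* = 80.
With a per-unit subsidy paid to sellers, each receives P + 15 per unit sold, so supply becomes Qs = (P + 15) + 33.
Solving gives Q = 90 with buyers paying £42 and sellers receiving £57 (the £15 wedge).
Gain to buyers: £5; to sellers: £10. (They sum to £15.)

Buyers gain £5 per tank; sellers gain £10 per tank.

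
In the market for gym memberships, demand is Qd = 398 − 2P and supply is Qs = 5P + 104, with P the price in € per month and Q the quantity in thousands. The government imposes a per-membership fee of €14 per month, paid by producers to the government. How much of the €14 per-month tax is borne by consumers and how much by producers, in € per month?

Without the tax, 398 − 2P = 5P + 104 gives 7P = 294, so P* = €42 and Q* = 314.
With the tax collected from producers, supply shifts: Qs = 5(P − 14) + 104.
Solving gives Q = 294 with consumers paying €52 and producers receiving €38 (the €14 wedge).
Burden on consumers: €10; on producers: €4. (They sum to €14.)
The less price-elastic side of the market bears the larger share of a per-unit tax.

Consumers bear €10 per month; producers bear €4 per month.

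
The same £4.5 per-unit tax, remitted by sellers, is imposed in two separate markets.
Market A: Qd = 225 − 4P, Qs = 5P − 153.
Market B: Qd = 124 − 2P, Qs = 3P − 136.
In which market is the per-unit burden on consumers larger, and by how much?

Market B, by £0.2.

Market A: pre-tax P* = £42, Q* = 57; post-tax Q = 47; per-unit burden on consumers = £2.5.
Market B: pre-tax P* = £52, Q* = 20; post-tax Q = 14.6; per-unit burden on consumers = £2.7.
Difference: £2.5 vs £2.7 → market B is larger by £0.2.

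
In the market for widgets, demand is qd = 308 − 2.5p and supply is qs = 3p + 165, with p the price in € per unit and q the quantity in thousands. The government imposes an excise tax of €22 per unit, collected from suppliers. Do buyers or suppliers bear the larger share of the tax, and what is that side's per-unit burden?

Buyers bear the larger share: €12 per unit.

Without the tax, 308 − 2.5p = 3p + 165 gives 5.5p = 143, so p* = €26 and q* = 243.
With the tax collected from suppliers, supply shifts: qs = 3(p − 22) + 165.
New equilibrium: buyers pay €38, suppliers receive €16, q = 213. (Wedge: pb − ps = 22.)
Per-unit burden: buyers €12, suppliers €10.
Buyers take the larger share because demand is less price-elastic here (demand slope 2.5 vs supply slope 3).
The less price-elastic side of the market bears the larger share of a per-unit tax.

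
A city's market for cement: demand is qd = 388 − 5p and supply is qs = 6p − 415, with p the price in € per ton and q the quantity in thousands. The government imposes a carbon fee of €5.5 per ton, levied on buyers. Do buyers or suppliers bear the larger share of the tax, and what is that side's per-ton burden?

Before the tax: set 388 − 5p = 6p − 415 → p* = €73, q* = 23.
With the tax collected from buyers, demand (in seller-price terms) shifts: qd = 388 − 5(p + 5.5).
New equilibrium: buyers pay €76, suppliers receive €70.5, q = 8. (Wedge: pb − ps = 5.5.)
Per-ton burden: buyers €3, suppliers €2.5.
Buyers take the larger share because demand is less price-elastic here (demand slope 5 vs supply slope 6).

Buyers bear the larger share: €3 per ton.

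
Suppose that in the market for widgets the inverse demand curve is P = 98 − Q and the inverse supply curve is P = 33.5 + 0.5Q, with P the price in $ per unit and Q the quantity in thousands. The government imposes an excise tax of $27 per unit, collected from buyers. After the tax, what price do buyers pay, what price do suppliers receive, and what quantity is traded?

Rewrite in direct form: Qd = 98 − P and Qs = 2P − 67.
Without the tax, 98 − P = 2P − 67 gives 3P = 165, so P* = $55 and Q* = 43.
With the tax collected from buyers, demand (in seller-price terms) shifts: Qd = 98 − (P + 27).
Solving gives Q = 25 with buyers paying $73 and suppliers receiving $46 (the $27 wedge).
The less price-elastic side of the market bears the larger share of a per-unit tax.

Buyers pay $73; suppliers receive $46; quantity = 25.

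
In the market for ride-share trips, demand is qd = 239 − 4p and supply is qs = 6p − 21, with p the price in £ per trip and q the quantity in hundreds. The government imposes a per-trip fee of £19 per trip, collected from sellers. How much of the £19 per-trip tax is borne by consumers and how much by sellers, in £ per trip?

Consumers bear £11.4 per trip; sellers bear £7.6 per trip.

Before the tax: set 239 − 4p = 6p − 21 → p* = £26, q* = 135.
With the tax collected from sellers, supply shifts: qs = 6(p − 19) − 21.
Solving gives q = 89.4 with consumers paying £37.4 and sellers receiving £18.4 (the £19 wedge).
Burden on consumers: £11.4; on sellers: £7.6. (They sum to £19.)
The less price-elastic side of the market bears the larger share of a per-unit tax.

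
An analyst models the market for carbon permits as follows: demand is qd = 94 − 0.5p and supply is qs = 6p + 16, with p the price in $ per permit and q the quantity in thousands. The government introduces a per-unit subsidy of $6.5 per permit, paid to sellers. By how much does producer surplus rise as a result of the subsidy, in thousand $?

Producer surplus rises by $44.75 thousand.

Before the subsidy: set 94 − 0.5p = 6p + 16 → p* = $12, q* = 88.
With a per-unit subsidy paid to sellers, each receives p + 6.5 per unit sold, so supply becomes qs = 6(p + 6.5) + 16.
New equilibrium: consumers pay $6, sellers receive $12.5, q = 91. (Wedge: pb − ps = −6.5.)
ΔPS is the trapezoid between Q = 91 and Q = 88 of height $0.5: ½ · (88 + 91) · 0.5 = $44.75.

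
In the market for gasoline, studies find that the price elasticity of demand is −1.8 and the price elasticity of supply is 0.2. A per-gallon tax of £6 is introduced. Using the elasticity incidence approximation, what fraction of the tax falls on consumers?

Consumers' share ≈ 0.1.

Incidence ratio: consumers' share ≈ εs / (εs + |εd|) = 0.2 / (0.2 + 1.8) = 0.1.
Supply is the less elastic side, so consumers bear the smaller share.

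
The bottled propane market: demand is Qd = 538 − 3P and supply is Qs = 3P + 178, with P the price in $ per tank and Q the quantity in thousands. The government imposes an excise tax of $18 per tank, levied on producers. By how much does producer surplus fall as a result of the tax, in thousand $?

Producer surplus falls by $3100.5 thousand.

Before the tax: set 538 − 3P = 3P + 178 → P* = $60, Q* = 358.
With the tax collected from producers, supply shifts: Qs = 3(P − 18) + 178.
New equilibrium: consumers pay $69, producers receive $51, Q = 331. (Wedge: Pb − Ps = 18.)
ΔPS is the trapezoid between Q = 331 and Q = 358 of height $9: ½ · (358 + 331) · 9 = $3100.5.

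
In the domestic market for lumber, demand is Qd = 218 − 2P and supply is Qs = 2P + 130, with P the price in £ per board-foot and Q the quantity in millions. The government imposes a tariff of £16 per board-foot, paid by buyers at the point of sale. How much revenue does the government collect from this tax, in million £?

Tax revenue = £2528 million.

Before the tax: set 218 − 2P = 2P + 130 → P* = £22, Q* = 174.
With the tax collected from buyers, demand (in seller-price terms) shifts: Qd = 218 − 2(P + 16).
New equilibrium: buyers pay £30, producers receive £14, Q = 158. (Wedge: Pb − Ps = 16.)
Revenue = t · Q = 16 · 158 = £2528.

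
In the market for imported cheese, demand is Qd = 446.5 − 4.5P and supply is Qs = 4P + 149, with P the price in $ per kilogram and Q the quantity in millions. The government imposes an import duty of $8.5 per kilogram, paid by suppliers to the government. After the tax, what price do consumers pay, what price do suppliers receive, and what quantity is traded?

Consumers pay $39; suppliers receive $30.5; quantity = 271.

Before the tax: set 446.5 − 4.5P = 4P + 149 → P* = $35, Q* = 289.
With the tax collected from suppliers, supply shifts: Qs = 4(P − 8.5) + 149.
Solving gives Q = 271 with consumers paying $39 and suppliers receiving $30.5 (the $8.5 wedge).
The less price-elastic side of the market bears the larger share of a per-unit tax.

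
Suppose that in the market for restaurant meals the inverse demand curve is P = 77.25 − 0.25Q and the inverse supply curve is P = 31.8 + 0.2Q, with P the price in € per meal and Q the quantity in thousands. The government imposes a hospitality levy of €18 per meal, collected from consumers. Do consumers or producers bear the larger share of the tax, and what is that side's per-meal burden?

Consumers bear the larger share: €10 per meal.

Rewrite in direct form: Qd = 309 − 4P and Qs = 5P − 159.
Without the tax, 309 − 4P = 5P − 159 gives 9P = 468, so P* = €52 and Q* = 101.
With the tax collected from consumers, demand (in seller-price terms) shifts: Qd = 309 − 4(P + 18).
New equilibrium: consumers pay €62, producers receive €44, Q = 61. (Wedge: Pb − Ps = 18.)
Per-meal burden: consumers €10, producers €8.
Consumers take the larger share because demand is less price-elastic here (demand slope 4 vs supply slope 5).
The less price-elastic side of the market bears the larger share of a per-unit tax.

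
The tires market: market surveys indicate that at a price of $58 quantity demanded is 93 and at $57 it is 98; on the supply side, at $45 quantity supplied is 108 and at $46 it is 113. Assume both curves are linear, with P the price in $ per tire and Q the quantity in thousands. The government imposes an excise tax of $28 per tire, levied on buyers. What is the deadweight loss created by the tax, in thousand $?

Deadweight loss = $980 thousand.

Demand slope: (98 − 93)/(57 − 58) = -5, so Qd = 383 − 5P.
Supply slope: (113 − 108)/(46 − 45) = 5, so Qs = 5P − 117.
Without the tax, 383 − 5P = 5P − 117 gives 10P = 500, so P* = $50 and Q* = 133.
With the tax collected from buyers, demand (in seller-price terms) shifts: Qd = 383 − 5(P + 28).
Solving gives Q = 63 with buyers paying $64 and producers receiving $36 (the $28 wedge).
Quantity falls by |ΔQ| = |133 − 63| = 70.
DWL = ½ · t · |ΔQ| = ½ · 28 · 70 = $980.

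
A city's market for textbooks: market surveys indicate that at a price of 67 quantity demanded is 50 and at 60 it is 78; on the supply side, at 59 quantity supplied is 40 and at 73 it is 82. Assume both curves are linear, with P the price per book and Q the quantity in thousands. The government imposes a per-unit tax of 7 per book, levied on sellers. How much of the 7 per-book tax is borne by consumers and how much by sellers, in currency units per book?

Demand slope: (78 − 50)/(60 − 67) = -4, so Qd = 318 − 4P.
Supply slope: (82 − 40)/(73 − 59) = 3, so Qs = 3P − 137.
Without the tax, 318 − 4P = 3P − 137 gives 7P = 455, so P* = 65 and Q* = 58.
With the tax collected from sellers, supply shifts: Qs = 3(P − 7) − 137.
New equilibrium: consumers pay 68, sellers receive 61, Q = 46. (Wedge: Pb − Ps = 7.)
Burden on consumers: 3; on sellers: 4. (They sum to 7.)
The less price-elastic side of the market bears the larger share of a per-unit tax.

Consumers bear 3 per book; sellers bear 4 per book.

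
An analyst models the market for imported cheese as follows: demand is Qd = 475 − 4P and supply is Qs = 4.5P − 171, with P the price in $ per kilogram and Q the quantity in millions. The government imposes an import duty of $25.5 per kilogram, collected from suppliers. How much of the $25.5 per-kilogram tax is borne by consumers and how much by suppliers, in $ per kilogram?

Consumers bear $13.5 per kilogram; suppliers bear $12 per kilogram.

Without the tax, 475 − 4P = 4.5P − 171 gives 8.5P = 646, so P* = $76 and Q* = 171.
With the tax collected from suppliers, supply shifts: Qs = 4.5(P − 25.5) − 171.
New equilibrium: consumers pay $89.5, suppliers receive $64, Q = 117. (Wedge: Pb − Ps = 25.5.)
Burden on consumers: $13.5; on suppliers: $12. (They sum to $25.5.)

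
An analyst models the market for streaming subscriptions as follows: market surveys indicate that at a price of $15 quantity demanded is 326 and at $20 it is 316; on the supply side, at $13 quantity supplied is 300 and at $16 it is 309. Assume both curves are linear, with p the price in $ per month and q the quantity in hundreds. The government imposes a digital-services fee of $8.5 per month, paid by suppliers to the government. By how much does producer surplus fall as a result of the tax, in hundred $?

Demand slope: (316 − 326)/(20 − 15) = -2, so qd = 356 − 2p.
Supply slope: (309 − 300)/(16 − 13) = 3, so qs = 3p + 261.
Before the tax: set 356 − 2p = 3p + 261 → p* = $19, q* = 318.
With the tax collected from suppliers, supply shifts: qs = 3(p − 8.5) + 261.
Solving gives q = 307.8 with buyers paying $24.1 and suppliers receiving $15.6 (the $8.5 wedge).
ΔPS is the trapezoid between Q = 307.8 and Q = 318 of height $3.4: ½ · (318 + 307.8) · 3.4 = $1063.86.

Producer surplus falls by $1063.86 hundred.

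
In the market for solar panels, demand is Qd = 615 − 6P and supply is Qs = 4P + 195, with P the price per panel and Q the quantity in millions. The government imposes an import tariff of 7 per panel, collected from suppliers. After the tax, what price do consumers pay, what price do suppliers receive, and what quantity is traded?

Consumers pay 44.8; suppliers receive 37.8; quantity = 346.2.

Without the tax, 615 − 6P = 4P + 195 gives 10P = 420, so P* = 42 and Q* = 363.
With the tax collected from suppliers, supply shifts: Qs = 4(P − 7) + 195.
Solving gives Q = 346.2 with consumers paying 44.8 and suppliers receiving 37.8 (the 7 wedge).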